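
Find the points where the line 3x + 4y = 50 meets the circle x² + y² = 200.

(−2, 14) and (14, 2)

Express y = (50 − 3x)/4 and substitute into the circle:
25x² − 300x − 700 = 0  ⟹  x² − 12x − 28 = 0
x = 14 or x = −2, giving (14, 2) and (−2, 14).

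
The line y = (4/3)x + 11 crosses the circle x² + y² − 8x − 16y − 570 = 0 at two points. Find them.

From the line, y = (33 + 4x)/3. Substituting:
25x² − 5625 = 0  ⟹  x² − 225 = 0
x = 15 or x = −15, giving (15, 31) and (−15, −9).

(−15, −9) and (15, 31)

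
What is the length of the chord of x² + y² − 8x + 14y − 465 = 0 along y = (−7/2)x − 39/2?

Centre (4, −7), r² = 530. Perpendicular distance d from centre to line = |53| / √53 = 53/√53.
Half the chord is √(r² − d²) = √(477), so the full chord is 6√53.

6√53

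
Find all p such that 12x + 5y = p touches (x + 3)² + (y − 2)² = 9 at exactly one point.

p = −65 or p = 13

The line touches the circle iff its distance from (−3, 2) is 3:
|12·(−3) + 5·2 − p| / √169 = 3
|p − (−26)| = 3·13, so p = 13 or p = −65.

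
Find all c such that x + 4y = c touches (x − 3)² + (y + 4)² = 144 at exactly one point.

The line touches the circle iff its distance from (3, −4) is 12:
|1·3 + 4·(−4) − c| / √17 = 12
|c − (−13)| = 12√17.

c = −13 ± 12√17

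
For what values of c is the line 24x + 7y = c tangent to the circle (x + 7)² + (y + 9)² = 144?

Tangency holds when the distance from the centre (−7, −9) to the line equals the radius 12:
|24·(−7) + 7·(−9) − c| / √625 = 12
|c − (−231)| = 12·25, so c = 69 or c = −531.

c = −531 or c = 69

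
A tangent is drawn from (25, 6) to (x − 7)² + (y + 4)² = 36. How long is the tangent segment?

Centre (7, −4), r² = 36. |PO|² = (18)² + (10)² = 424.
Power of the point: PT² = |PO|² − r² = 388, so PT = 2√97.

2√97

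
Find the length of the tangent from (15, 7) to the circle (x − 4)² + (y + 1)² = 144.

√41

With centre O = (4, −1), |OP|² = 185 and r² = 144.
By the tangent–radius right angle, tangent length = √(|PO|² − r²) = √41.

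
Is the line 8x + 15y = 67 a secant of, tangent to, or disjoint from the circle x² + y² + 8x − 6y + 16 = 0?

Substituting the line into the circle gives 289x² + 1448x + 2059 = 0.
Δ = 2096704 − 2380204 = −283500.
No real roots: the line does not meet the circle.

disjoint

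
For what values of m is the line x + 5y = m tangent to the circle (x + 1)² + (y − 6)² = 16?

The line touches the circle iff its distance from (−1, 6) is 4:
|1·(−1) + 5·6 − m| / √26 = 4
|m − (29)| = 4√26.

m = 29 ± 4√26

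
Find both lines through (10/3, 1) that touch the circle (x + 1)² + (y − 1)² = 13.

3x + 2y = 12 and 3x − 2y = 8

Let a tangent through (10/3, 1) have slope m. Its distance from (−1, 1) must equal √13:
(−13/3m − (0))² = 13(m² + 1)
4m² − 9 = 0, so m = −3/2 or m = 3/2.
With m = −3/2: 3x + 2y = 12. With m = 3/2: 3x − 2y = 8.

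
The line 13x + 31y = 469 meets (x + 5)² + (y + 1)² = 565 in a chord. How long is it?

√1130

Express y = (469 − 13x)/31 and substitute into the circle:
1130x² − 3390x − 268940 = 0  ⟹  x² − 3x − 238 = 0
x = 17 or x = −14, giving (17, 8) and (−14, 21).
|(17, 8) − (−14, 21)| = √((31)² + (−13)²) = √1130.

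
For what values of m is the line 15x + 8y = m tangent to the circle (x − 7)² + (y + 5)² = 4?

m = 31 or m = 99

The line touches the circle iff its distance from (7, −5) is 2:
|15·7 + 8·(−5) − m| / √289 = 2
|m − (65)| = 2·17, so m = 99 or m = 31.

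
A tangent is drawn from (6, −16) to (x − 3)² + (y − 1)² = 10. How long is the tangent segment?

The centre is (3, 1) and r = √10. The square of the distance from P to the centre is 9 + 289 = 298.
Power of the point: PT² = |PO|² − r² = 288, so PT = 12√2.

12√2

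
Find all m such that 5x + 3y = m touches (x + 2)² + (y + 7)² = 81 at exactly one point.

m = −31 ± 9√34

For a tangent, require d(centre, line) = r = 9.
|5·(−2) + 3·(−7) − m| / √34 = 9
|m − (−31)| = 9√34.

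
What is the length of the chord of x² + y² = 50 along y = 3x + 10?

Centre (0, 0), r² = 50. Perpendicular distance d from centre to line = |10| / √10 = 10/√10.
Half the chord is √(r² − d²) = √(40), so the full chord is 4√10.

4√10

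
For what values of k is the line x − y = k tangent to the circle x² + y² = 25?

k = ±5√2

For a tangent, require d(centre, line) = r = 5.
|1·0 − 1·0 − k| / √2 = 5
|k| = 5√2.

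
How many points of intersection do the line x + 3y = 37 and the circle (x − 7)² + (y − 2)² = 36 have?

Centre (7, 2), r² = 36. Distance² from centre to line = (−24)²/10 = 288/5.
Since d² > r², the line lies outside the circle.

0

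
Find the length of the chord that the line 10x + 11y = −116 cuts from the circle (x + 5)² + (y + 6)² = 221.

2√221

From the line, y = (−116 − 10x)/11. Substituting:
221x² + 2210x − 21216 = 0  ⟹  x² + 10x − 96 = 0
x = 6 or x = −16, giving (6, −16) and (−16, 4).
Chord length = distance between (6, −16) and (−16, 4) = √884 = 2√221.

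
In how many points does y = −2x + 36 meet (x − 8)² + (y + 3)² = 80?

0

Substituting the line into the circle gives 5x² − 172x + 1505 = 0.
Δ = 29584 − 30100 = −516.
No real roots: the line does not meet the circle.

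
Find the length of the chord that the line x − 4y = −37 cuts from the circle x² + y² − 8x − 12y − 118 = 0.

Centre (4, 6), r² = 170. Perpendicular distance d from centre to line = |17| / √17 = 17/√17.
Half the chord is √(r² − d²) = √(153), so the full chord is 6√17.

6√17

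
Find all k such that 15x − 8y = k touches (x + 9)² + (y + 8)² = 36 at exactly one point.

k = −173 or k = 31

For a tangent, require d(centre, line) = r = 6.
|15·(−9) − 8·(−8) − k| / √289 = 6
|k − (−71)| = 6·17, so k = 31 or k = −173.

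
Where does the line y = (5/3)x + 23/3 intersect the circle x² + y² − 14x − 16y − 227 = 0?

From the line, y = (23 + 5x)/3. Substituting:
34x² − 136x − 2618 = 0  ⟹  x² − 4x − 77 = 0
x = 11 or x = −7, giving (11, 26) and (−7, −4).

(−7, −4) and (11, 26)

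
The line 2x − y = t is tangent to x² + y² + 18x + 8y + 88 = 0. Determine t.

t = −14 ± 3√5

Tangency holds when the distance from the centre (−9, −4) to the line equals the radius 3:
|2·(−9) − 1·(−4) − t| / √5 = 3
|t − (−14)| = 3√5.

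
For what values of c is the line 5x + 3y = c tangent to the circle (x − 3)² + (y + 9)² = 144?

c = −12 ± 12√34

For a tangent, require d(centre, line) = r = 12.
|5·3 + 3·(−9) − c| / √34 = 12
|c − (−12)| = 12√34.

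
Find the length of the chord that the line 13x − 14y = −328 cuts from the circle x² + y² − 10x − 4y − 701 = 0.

2√365

Substitute y = (328 + 13x)/14:
365x² + 5840x − 48180 = 0  ⟹  x² + 16x − 132 = 0
x = 6 or x = −22, giving (6, 29) and (−22, 3).
Chord length = distance between (6, 29) and (−22, 3) = √1460 = 2√365.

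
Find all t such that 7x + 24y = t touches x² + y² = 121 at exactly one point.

Tangency holds when the distance from the centre (0, 0) to the line equals the radius 11:
|7·0 + 24·0 − t| / √625 = 11
|t| = 11·25, so t = 275 or t = −275.

t = −275 or t = 275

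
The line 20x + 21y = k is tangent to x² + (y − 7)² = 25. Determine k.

Tangency holds when the distance from the centre (0, 7) to the line equals the radius 5:
|20·0 + 21·7 − k| / √841 = 5
|k − (147)| = 5·29, so k = 292 or k = 2.

k = 2 or k = 292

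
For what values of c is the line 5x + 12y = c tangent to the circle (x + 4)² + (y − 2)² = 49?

For a tangent, require d(centre, line) = r = 7.
|5·(−4) + 12·2 − c| / √169 = 7
|c − (4)| = 7·13, so c = 95 or c = −87.

c = −87 or c = 95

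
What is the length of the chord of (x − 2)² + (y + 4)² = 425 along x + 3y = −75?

The distance from (2, −4) to the line is 65/√10, and r² = 425.
Half the chord is √(r² − d²) = √(5/2), so the full chord is √10.

√10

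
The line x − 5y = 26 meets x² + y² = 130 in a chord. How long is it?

Substitute y = (−26 + x)/5:
26x² − 52x − 2574 = 0  ⟹  x² − 2x − 99 = 0
x = 11 or x = −9, giving (11, −3) and (−9, −7).
|(11, −3) − (−9, −7)| = √((20)² + (4)²) = 4√26.

4√26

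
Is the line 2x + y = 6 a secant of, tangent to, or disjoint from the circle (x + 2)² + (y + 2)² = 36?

Substituting the line into the circle gives 5x² − 28x + 32 = 0.
Δ = 784 − 640 = 144.
Two real roots: the line is a secant.

secant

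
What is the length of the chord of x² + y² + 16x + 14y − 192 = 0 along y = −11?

Centre (−8, −7), r² = 305. Perpendicular distance d from centre to line = |4| / √1 = 4.
Half the chord is √(r² − d²) = √(289), so the full chord is 34.

34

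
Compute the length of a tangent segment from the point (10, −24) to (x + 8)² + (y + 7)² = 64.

3√61

The centre is (−8, −7) and r = 8. The square of the distance from P to the centre is 324 + 289 = 613.
The tangent meets the radius at right angles, so tangent² = |PO|² − r² = 613 − 64 = 549.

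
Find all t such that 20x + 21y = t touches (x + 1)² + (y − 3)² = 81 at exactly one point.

t = −218 or t = 304

For a tangent, require d(centre, line) = r = 9.
|20·(−1) + 21·3 − t| / √841 = 9
|t − (43)| = 9·29, so t = 304 or t = −218.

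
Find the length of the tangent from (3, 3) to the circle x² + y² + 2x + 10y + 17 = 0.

With centre O = (−1, −5), |OP|² = 80 and r² = 9.
Power of the point: PT² = |PO|² − r² = 71, so PT = √71.

√71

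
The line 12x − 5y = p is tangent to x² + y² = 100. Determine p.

Tangency holds when the distance from the centre (0, 0) to the line equals the radius 10:
|12·0 − 5·0 − p| / √169 = 10
|p| = 10·13, so p = 130 or p = −130.

p = −130 or p = 130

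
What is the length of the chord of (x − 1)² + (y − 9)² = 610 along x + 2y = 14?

Centre (1, 9), r² = 610. Perpendicular distance d from centre to line = |5| / √5 = 5/√5.
Half the chord is √(r² − d²) = √(605), so the full chord is 22√5.

22√5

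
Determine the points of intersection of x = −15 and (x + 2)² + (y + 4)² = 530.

(−15, −23) and (−15, 15)

The line gives x = −15. Substituting into the circle:
y² + 8y − 345 = 0
y = 15 or y = −23, giving (−15, 15) and (−15, −23).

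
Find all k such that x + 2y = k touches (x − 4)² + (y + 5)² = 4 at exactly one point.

The line touches the circle iff its distance from (4, −5) is 2:
|1·4 + 2·(−5) − k| / √5 = 2
|k − (−6)| = 2√5.

k = −6 ± 2√5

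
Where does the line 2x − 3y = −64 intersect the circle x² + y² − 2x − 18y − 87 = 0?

(−11, 14) and (1, 22)

Express y = (64 + 2x)/3 and substitute into the circle:
13x² + 130x − 143 = 0  ⟹  x² + 10x − 11 = 0
x = 1 or x = −11, giving (1, 22) and (−11, 14).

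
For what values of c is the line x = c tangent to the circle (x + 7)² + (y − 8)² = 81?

For a tangent, require d(centre, line) = r = 9.
|1·(−7) + 0·8 − c| / √1 = 9
|c − (−7)| = 9, so c = 2 or c = −16.

c = −16 or c = 2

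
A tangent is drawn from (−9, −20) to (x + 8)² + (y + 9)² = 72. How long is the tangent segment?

5√2

Centre (−8, −9), r² = 72. |PO|² = (−1)² + (−11)² = 122.
By the tangent–radius right angle, tangent length = √(|PO|² − r²) = √50 = 5√2.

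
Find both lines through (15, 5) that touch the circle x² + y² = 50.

x + 7y = 50 and x − y = 10

Let a tangent through (15, 5) have slope m. Its distance from (0, 0) must equal 5√2:
(−15m − (−5))² = 50(m² + 1)
7m² − 6m − 1 = 0, so m = −1/7 or m = 1.
Through (15, 5) these give x + 7y = 50 and x − y = 10.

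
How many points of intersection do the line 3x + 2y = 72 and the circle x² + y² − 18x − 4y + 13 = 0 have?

Substituting the line into the circle gives 13x² − 480x + 4660 = 0.
Discriminant = (−480)² − 4·13·(4660) = −11920 < 0.
No real roots: the line does not meet the circle.

0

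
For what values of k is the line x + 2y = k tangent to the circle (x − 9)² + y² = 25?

k = 9 ± 5√5

For a tangent, require d(centre, line) = r = 5.
|1·9 + 2·0 − k| / √5 = 5
|k − (9)| = 5√5.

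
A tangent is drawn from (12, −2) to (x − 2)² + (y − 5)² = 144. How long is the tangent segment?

√5

The centre is (2, 5) and r = 12. The square of the distance from P to the centre is 100 + 49 = 149.
By the tangent–radius right angle, tangent length = √(|PO|² − r²) = √5.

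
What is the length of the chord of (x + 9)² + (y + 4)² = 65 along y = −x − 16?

11√2

The distance from (−9, −4) to the line is 3/√2, and r² = 65.
Half the chord is √(r² − d²) = √(121/2), so the full chord is 11√2.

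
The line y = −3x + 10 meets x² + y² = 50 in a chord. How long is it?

4√10

The distance from (0, 0) to the line is 10/√10, and r² = 50.
Chord = 2√(r² − d²) = 2·√(40) = 4√10.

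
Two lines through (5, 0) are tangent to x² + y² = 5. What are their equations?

x − 2y = 5 and x + 2y = 5

Write the tangent as mx − y + (0 − m·(5)) = 0 and set its distance from the centre to √5:
[m·(−5) − (0)]² = 5(m² + 1)
4m² − 1 = 0, so m = 1/2 or m = −1/2.
With m = 1/2: x − 2y = 5. With m = −1/2: x + 2y = 5.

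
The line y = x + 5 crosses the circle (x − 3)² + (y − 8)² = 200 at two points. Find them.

From the line, y = x + 5. Substituting:
2x² − 12x − 182 = 0  ⟹  x² − 6x − 91 = 0
x = 13 or x = −7, giving (13, 18) and (−7, −2).

(−7, −2) and (13, 18)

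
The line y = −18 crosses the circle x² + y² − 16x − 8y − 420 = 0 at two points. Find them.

From the line, y = −18. Substituting:
x² − 16x + 48 = 0
x = 12 or x = 4, giving (12, −18) and (4, −18).

(4, −18) and (12, −18)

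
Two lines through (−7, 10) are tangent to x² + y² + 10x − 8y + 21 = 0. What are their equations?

Let a tangent through (−7, 10) have slope m. Its distance from (−5, 4) must equal 2√5:
[m·(2) − (−6)]² = 20(m² + 1)
2m² − 3m − 2 = 0, so m = 2 or m = −1/2.
Through (−7, 10) these give 2x − y = −24 and x + 2y = 13.

2x − y = −24 and x + 2y = 13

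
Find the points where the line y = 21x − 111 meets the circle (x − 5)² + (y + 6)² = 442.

From the line, y = 21x − 111. Substituting:
442x² − 4420x + 10608 = 0  ⟹  x² − 10x + 24 = 0
x = 6 or x = 4, giving (6, 15) and (4, −27).

(4, −27) and (6, 15)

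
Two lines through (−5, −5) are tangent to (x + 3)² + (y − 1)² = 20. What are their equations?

Let a tangent through (−5, −5) have slope m. Its distance from (−3, 1) must equal 2√5:
[m·(2) − (6)]² = 20(m² + 1)
2m² + 3m − 2 = 0, so m = −2 or m = 1/2.
With m = −2: 2x + y = −15. With m = 1/2: x − 2y = 5.

2x + y = −15 and x − 2y = 5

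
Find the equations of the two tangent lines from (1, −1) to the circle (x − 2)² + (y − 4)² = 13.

Write the tangent as mx − y + (−1 − m·(1)) = 0 and set its distance from the centre to √13:
(1m − (5))² = 13(m² + 1)
6m² + 5m − 6 = 0, so m = 2/3 or m = −3/2.
With m = 2/3: 2x − 3y = 5. With m = −3/2: 3x + 2y = 1.

2x − 3y = 5 and 3x + 2y = 1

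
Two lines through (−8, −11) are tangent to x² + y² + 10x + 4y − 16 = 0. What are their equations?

2x + y = −27 and x − 2y = 14

A line y − (−11) = m(x − (−8)) is tangent when its distance from (−5, −2) is 3√5:
(3m − (9))² = 45(m² + 1)
2m² + 3m − 2 = 0, so m = −2 or m = 1/2.
Through (−8, −11) these give 2x + y = −27 and x − 2y = 14.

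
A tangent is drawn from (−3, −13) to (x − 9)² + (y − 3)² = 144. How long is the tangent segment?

16

The centre is (9, 3) and r = 12. The square of the distance from P to the centre is 144 + 256 = 400.
By the tangent–radius right angle, tangent length = √(|PO|² − r²) = √256 = 16.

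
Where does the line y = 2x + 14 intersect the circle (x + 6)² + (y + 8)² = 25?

(−11, −8) and (−9, −4)

Express y = 2x + 14 and substitute into the circle:
5x² + 100x + 495 = 0  ⟹  x² + 20x + 99 = 0
x = −9 or x = −11, giving (−9, −4) and (−11, −8).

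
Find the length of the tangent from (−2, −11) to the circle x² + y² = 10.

√115

Centre (0, 0), r² = 10. |PO|² = (−2)² + (−11)² = 125.
By the tangent–radius right angle, tangent length = √(|PO|² − r²) = √115.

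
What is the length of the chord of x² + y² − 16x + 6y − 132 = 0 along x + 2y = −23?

Centre (8, −3), r² = 205. Perpendicular distance d from centre to line = |25| / √5 = 25/√5.
Chord = 2√(r² − d²) = 2·√(80) = 8√5.

8√5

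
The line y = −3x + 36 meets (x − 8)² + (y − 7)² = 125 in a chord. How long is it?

7√10

Express y = −3x + 36 and substitute into the circle:
10x² − 190x + 780 = 0  ⟹  x² − 19x + 78 = 0
x = 13 or x = 6, giving (13, −3) and (6, 18).
Chord length = distance between (13, −3) and (6, 18) = √490 = 7√10.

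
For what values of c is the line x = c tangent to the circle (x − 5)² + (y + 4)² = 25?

c = 0 or c = 10

For a tangent, require d(centre, line) = r = 5.
|1·5 + 0·(−4) − c| / √1 = 5
|c − (5)| = 5, so c = 10 or c = 0.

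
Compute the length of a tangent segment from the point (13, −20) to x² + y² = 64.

√505

The centre is (0, 0) and r = 8. The square of the distance from P to the centre is 169 + 400 = 569.
The tangent meets the radius at right angles, so tangent² = |PO|² − r² = 569 − 64 = 505.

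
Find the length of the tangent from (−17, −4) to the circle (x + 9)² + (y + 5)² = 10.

The centre is (−9, −5) and r = √10. The square of the distance from P to the centre is 64 + 1 = 65.
By the tangent–radius right angle, tangent length = √(|PO|² − r²) = √55.

√55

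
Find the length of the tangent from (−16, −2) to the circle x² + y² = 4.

16

Centre (0, 0), r² = 4. |PO|² = (−16)² + (−2)² = 260.
By the tangent–radius right angle, tangent length = √(|PO|² − r²) = √256 = 16.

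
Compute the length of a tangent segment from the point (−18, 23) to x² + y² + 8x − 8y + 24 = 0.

3√61

The centre is (−4, 4) and r = 2√2. The square of the distance from P to the centre is 196 + 361 = 557.
The tangent meets the radius at right angles, so tangent² = |PO|² − r² = 557 − 8 = 549.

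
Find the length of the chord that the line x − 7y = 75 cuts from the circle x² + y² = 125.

5√2

Centre (0, 0), r² = 125. Perpendicular distance d from centre to line = |−75| / √50 = 75/√50.
Half the chord is √(r² − d²) = √(25/2), so the full chord is 5√2.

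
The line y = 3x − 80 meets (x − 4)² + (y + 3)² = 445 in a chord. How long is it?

3√10

Substitute y = 3x − 80:
10x² − 470x + 5500 = 0  ⟹  x² − 47x + 550 = 0
x = 25 or x = 22, giving (25, −5) and (22, −14).
|(25, −5) − (22, −14)| = √((3)² + (9)²) = 3√10.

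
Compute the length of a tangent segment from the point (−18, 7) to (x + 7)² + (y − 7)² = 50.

√71

With centre O = (−7, 7), |OP|² = 121 and r² = 50.
The tangent meets the radius at right angles, so tangent² = |PO|² − r² = 121 − 50 = 71.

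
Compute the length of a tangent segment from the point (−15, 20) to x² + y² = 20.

The centre is (0, 0) and r = 2√5. The square of the distance from P to the centre is 225 + 400 = 625.
The tangent meets the radius at right angles, so tangent² = |PO|² − r² = 625 − 20 = 605.

11√5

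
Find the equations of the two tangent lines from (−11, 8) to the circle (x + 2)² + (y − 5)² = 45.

A line y − (8) = m(x − (−11)) is tangent when its distance from (−2, 5) is 3√5:
(9m − (−3))² = 45(m² + 1)
2m² + 3m − 2 = 0, so m = 1/2 or m = −2.
Through (−11, 8) these give x − 2y = −27 and 2x + y = −14.

x − 2y = −27 and 2x + y = −14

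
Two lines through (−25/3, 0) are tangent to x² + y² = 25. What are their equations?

A line y − (0) = m(x − (−25/3)) is tangent when its distance from (0, 0) is 5:
(25/3m − (0))² = 25(m² + 1)
16m² − 9 = 0, so m = −3/4 or m = 3/4.
Through (−25/3, 0) these give 3x + 4y = −25 and 3x − 4y = −25.

3x + 4y = −25 and 3x − 4y = −25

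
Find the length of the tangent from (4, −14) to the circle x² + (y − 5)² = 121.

The centre is (0, 5) and r = 11. The square of the distance from P to the centre is 16 + 361 = 377.
By the tangent–radius right angle, tangent length = √(|PO|² − r²) = √256 = 16.

16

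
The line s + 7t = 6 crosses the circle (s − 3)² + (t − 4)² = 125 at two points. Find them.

Express t = (6 − s)/7 and substitute into the circle:
50s² − 250s − 5200 = 0  ⟹  s² − 5s − 104 = 0
s = 13 or s = −8, giving (13, −1) and (−8, 2).

(−8, 2) and (13, −1)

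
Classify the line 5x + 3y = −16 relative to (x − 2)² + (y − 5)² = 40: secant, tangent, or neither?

neither

Substituting the line into the circle gives 34x² + 274x + 637 = 0.
Δ = 75076 − 86632 = −11556.
No real roots: the line does not meet the circle.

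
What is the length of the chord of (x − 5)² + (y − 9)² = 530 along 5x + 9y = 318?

2√106

From the line, y = (318 − 5x)/9. Substituting:
106x² − 3180x + 15264 = 0  ⟹  x² − 30x + 144 = 0
x = 24 or x = 6, giving (24, 22) and (6, 32).
|(24, 22) − (6, 32)| = √((18)² + (−10)²) = 2√106.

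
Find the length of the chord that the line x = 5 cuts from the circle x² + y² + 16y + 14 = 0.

The line gives x = 5. Substituting into the circle:
y² + 16y + 39 = 0
y = −3 or y = −13, giving (5, −3) and (5, −13).
Chord length = distance between (5, −3) and (5, −13) = √100 = 10.

10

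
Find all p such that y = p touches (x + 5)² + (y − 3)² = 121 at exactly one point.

p = −8 or p = 14

Tangency holds when the distance from the centre (−5, 3) to the line equals the radius 11:
|0·(−5) + 1·3 − p| / √1 = 11
|p − (3)| = 11, so p = 14 or p = −8.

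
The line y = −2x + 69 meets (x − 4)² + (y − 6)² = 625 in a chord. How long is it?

The distance from (4, 6) to the line is 55/√5, and r² = 625.
Half the chord is √(r² − d²) = √(20), so the full chord is 4√5.

4√5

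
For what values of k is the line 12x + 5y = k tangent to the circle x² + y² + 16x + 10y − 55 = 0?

Tangency holds when the distance from the centre (−8, −5) to the line equals the radius 12:
|12·(−8) + 5·(−5) − k| / √169 = 12
|k − (−121)| = 12·13, so k = 35 or k = −277.

k = −277 or k = 35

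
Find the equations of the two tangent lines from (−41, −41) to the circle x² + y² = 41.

4x − 5y = 41 and 5x − 4y = −41

Let a tangent through (−41, −41) have slope m. Its distance from (0, 0) must equal √41:
[m·(41) − (41)]² = 41(m² + 1)
20m² − 41m + 20 = 0, so m = 4/5 or m = 5/4.
Through (−41, −41) these give 4x − 5y = 41 and 5x − 4y = −41.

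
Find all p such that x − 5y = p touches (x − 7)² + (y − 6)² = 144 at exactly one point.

The line touches the circle iff its distance from (7, 6) is 12:
|1·7 − 5·6 − p| / √26 = 12
|p − (−23)| = 12√26.

p = −23 ± 12√26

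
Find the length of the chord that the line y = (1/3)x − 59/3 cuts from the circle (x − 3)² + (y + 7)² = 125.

√10

Express y = (−59 + x)/3 and substitute into the circle:
10x² − 130x + 400 = 0  ⟹  x² − 13x + 40 = 0
x = 8 or x = 5, giving (8, −17) and (5, −18).
Chord length = distance between (8, −17) and (5, −18) = √10 = √10.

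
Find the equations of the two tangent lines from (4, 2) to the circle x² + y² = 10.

x + 3y = 10 and 3x − y = 10

Write the tangent as mx − y + (2 − m·(4)) = 0 and set its distance from the centre to √10:
(−4m − (−2))² = 10(m² + 1)
3m² − 8m − 3 = 0, so m = −1/3 or m = 3.
Through (4, 2) these give x + 3y = 10 and 3x − y = 10.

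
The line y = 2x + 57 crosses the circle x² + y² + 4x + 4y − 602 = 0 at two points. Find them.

Substitute y = 2x + 57:
5x² + 240x + 2875 = 0  ⟹  x² + 48x + 575 = 0
x = −23 or x = −25, giving (−23, 11) and (−25, 7).

(−25, 7) and (−23, 11)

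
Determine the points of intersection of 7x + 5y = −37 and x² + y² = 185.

Substitute y = (−37 − 7x)/5:
74x² + 518x − 3256 = 0  ⟹  x² + 7x − 44 = 0
x = 4 or x = −11, giving (4, −13) and (−11, 8).

(−11, 8) and (4, −13)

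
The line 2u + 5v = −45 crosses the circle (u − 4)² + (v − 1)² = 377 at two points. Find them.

From the line, v = (−45 − 2u)/5. Substituting:
29u² − 6525 = 0  ⟹  u² − 225 = 0
u = 15 or u = −15, giving (15, −15) and (−15, −3).

(−15, −3) and (15, −15)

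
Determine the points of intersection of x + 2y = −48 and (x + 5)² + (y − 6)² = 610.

From the line, y = (−48 − x)/2. Substituting:
5x² + 160x + 1260 = 0  ⟹  x² + 32x + 252 = 0
x = −14 or x = −18, giving (−14, −17) and (−18, −15).

(−18, −15) and (−14, −17)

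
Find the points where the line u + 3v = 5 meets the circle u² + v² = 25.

(−4, 3) and (5, 0)

From the line, v = (5 − u)/3. Substituting:
10u² − 10u − 200 = 0  ⟹  u² − u − 20 = 0
u = 5 or u = −4, giving (5, 0) and (−4, 3).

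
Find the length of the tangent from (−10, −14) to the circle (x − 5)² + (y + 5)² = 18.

The centre is (5, −5) and r = 3√2. The square of the distance from P to the centre is 225 + 81 = 306.
Power of the point: PT² = |PO|² − r² = 288, so PT = 12√2.

12√2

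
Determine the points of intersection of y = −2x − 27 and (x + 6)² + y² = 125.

(−16, 5) and (−8, −11)

Substitute y = −2x − 27:
5x² + 120x + 640 = 0  ⟹  x² + 24x + 128 = 0
x = −8 or x = −16, giving (−8, −11) and (−16, 5).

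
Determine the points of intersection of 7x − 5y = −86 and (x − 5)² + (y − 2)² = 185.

Express y = (86 + 7x)/5 and substitute into the circle:
74x² + 814x + 1776 = 0  ⟹  x² + 11x + 24 = 0
x = −3 or x = −8, giving (−3, 13) and (−8, 6).

(−8, 6) and (−3, 13)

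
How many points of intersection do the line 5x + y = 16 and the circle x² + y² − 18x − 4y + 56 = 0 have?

0

d² = (5·9 + 1·2 − (16))²/26 = 961/26; r² = 29.
Since d² > r², the line lies outside the circle.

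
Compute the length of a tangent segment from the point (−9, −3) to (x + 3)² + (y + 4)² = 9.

Centre (−3, −4), r² = 9. |PO|² = (−6)² + (1)² = 37.
By the tangent–radius right angle, tangent length = √(|PO|² − r²) = √28 = 2√7.

2√7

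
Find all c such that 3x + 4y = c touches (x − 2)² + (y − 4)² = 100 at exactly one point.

Tangency holds when the distance from the centre (2, 4) to the line equals the radius 10:
|3·2 + 4·4 − c| / √25 = 10
|c − (22)| = 10·5, so c = 72 or c = −28.

c = −28 or c = 72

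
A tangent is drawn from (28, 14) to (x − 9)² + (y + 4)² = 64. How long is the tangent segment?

Centre (9, −4), r² = 64. |PO|² = (19)² + (18)² = 685.
By the tangent–radius right angle, tangent length = √(|PO|² − r²) = √621 = 3√69.

3√69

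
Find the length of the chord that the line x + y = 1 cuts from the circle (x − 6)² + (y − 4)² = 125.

13√2

The distance from (6, 4) to the line is 9/√2, and r² = 125.
Chord = 2√(r² − d²) = 2·√(169/2) = 13√2.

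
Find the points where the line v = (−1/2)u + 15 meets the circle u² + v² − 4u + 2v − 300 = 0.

Express v = (30 − u)/2 and substitute into the circle:
5u² − 80u − 180 = 0  ⟹  u² − 16u − 36 = 0
u = 18 or u = −2, giving (18, 6) and (−2, 16).

(−2, 16) and (18, 6)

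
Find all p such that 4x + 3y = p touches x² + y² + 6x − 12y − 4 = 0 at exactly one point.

p = −29 or p = 41

For a tangent, require d(centre, line) = r = 7.
|4·(−3) + 3·6 − p| / √25 = 7
|p − (6)| = 7·5, so p = 41 or p = −29.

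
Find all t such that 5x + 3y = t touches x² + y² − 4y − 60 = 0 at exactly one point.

t = 6 ± 8√34

The line touches the circle iff its distance from (0, 2) is 8:
|5·0 + 3·2 − t| / √34 = 8
|t − (6)| = 8√34.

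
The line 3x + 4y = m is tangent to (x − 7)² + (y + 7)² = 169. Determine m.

m = −72 or m = 58

Tangency holds when the distance from the centre (7, −7) to the line equals the radius 13:
|3·7 + 4·(−7) − m| / √25 = 13
|m − (−7)| = 13·5, so m = 58 or m = −72.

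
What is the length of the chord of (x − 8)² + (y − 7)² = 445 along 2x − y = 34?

Express y = 2x − 34 and substitute into the circle:
5x² − 180x + 1300 = 0  ⟹  x² − 36x + 260 = 0
x = 26 or x = 10, giving (26, 18) and (10, −14).
|(26, 18) − (10, −14)| = √((16)² + (32)²) = 16√5.

16√5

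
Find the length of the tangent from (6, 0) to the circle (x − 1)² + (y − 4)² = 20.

√21

The centre is (1, 4) and r = 2√5. The square of the distance from P to the centre is 25 + 16 = 41.
The tangent meets the radius at right angles, so tangent² = |PO|² − r² = 41 − 20 = 21.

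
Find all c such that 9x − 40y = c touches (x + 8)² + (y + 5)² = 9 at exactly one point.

The line touches the circle iff its distance from (−8, −5) is 3:
|9·(−8) − 40·(−5) − c| / √1681 = 3
|c − (128)| = 3·41, so c = 251 or c = 5.

c = 5 or c = 251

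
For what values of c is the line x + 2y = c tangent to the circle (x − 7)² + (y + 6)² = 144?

c = −5 ± 12√5

The line touches the circle iff its distance from (7, −6) is 12:
|1·7 + 2·(−6) − c| / √5 = 12
|c − (−5)| = 12√5.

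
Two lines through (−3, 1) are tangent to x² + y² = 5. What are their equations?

2x + y = −5 and x − 2y = −5

A line y − (1) = m(x − (−3)) is tangent when its distance from (0, 0) is √5:
[m·(3) − (−1)]² = 5(m² + 1)
2m² + 3m − 2 = 0, so m = −2 or m = 1/2.
With m = −2: 2x + y = −5. With m = 1/2: x − 2y = −5.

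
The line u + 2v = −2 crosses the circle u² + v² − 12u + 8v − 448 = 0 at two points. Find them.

Express v = (−2 − u)/2 and substitute into the circle:
5u² − 60u − 1820 = 0  ⟹  u² − 12u − 364 = 0
u = 26 or u = −14, giving (26, −14) and (−14, 6).

(−14, 6) and (26, −14)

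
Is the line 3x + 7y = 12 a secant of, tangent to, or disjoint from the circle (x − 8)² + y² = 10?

d² = (3·8 + 7·0 − (12))²/58 = 72/29; r² = 10.
Since d² < r², the line cuts the circle twice.

secant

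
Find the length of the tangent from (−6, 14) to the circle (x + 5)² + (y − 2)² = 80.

√65

The centre is (−5, 2) and r = 4√5. The square of the distance from P to the centre is 1 + 144 = 145.
Power of the point: PT² = |PO|² − r² = 65, so PT = √65.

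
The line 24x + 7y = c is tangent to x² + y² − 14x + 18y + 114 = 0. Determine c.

c = 5 or c = 205

The line touches the circle iff its distance from (7, −9) is 4:
|24·7 + 7·(−9) − c| / √625 = 4
|c − (105)| = 4·25, so c = 205 or c = 5.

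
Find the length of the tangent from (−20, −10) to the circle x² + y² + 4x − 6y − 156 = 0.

18

Centre (−2, 3), r² = 169. |PO|² = (−18)² + (−13)² = 493.
Power of the point: PT² = |PO|² − r² = 324, so PT = 18.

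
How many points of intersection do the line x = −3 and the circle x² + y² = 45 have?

2

Substituting the line into the circle gives y² − 36 = 0.
Δ = 0 − (−144) = 144.
Two real roots: the line is a secant.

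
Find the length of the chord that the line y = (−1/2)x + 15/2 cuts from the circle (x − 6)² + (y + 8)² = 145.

The distance from (6, −8) to the line is 25/√5, and r² = 145.
Chord = 2√(r² − d²) = 2·√(20) = 4√5.

4√5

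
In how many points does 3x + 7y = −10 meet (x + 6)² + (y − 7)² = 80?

2

Substituting the line into the circle gives 58x² + 942x + 1325 = 0.
Δ = 887364 − 307400 = 579964.
Two real roots: the line is a secant.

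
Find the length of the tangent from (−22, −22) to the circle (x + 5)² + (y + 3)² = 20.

3√70

The centre is (−5, −3) and r = 2√5. The square of the distance from P to the centre is 289 + 361 = 650.
Power of the point: PT² = |PO|² − r² = 630, so PT = 3√70.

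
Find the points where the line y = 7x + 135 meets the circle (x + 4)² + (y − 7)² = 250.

(−19, 2) and (−17, 16)

Express y = 7x + 135 and substitute into the circle:
50x² + 1800x + 16150 = 0  ⟹  x² + 36x + 323 = 0
x = −17 or x = −19, giving (−17, 16) and (−19, 2).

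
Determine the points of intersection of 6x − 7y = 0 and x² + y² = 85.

Substitute y = (6x)/7:
85x² − 4165 = 0  ⟹  x² − 49 = 0
x = 7 or x = −7, giving (7, 6) and (−7, −6).

(−7, −6) and (7, 6)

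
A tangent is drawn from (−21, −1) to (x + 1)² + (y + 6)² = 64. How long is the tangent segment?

19

The centre is (−1, −6) and r = 8. The square of the distance from P to the centre is 400 + 25 = 425.
The tangent meets the radius at right angles, so tangent² = |PO|² − r² = 425 − 64 = 361.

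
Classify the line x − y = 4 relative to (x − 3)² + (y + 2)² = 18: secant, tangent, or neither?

Centre (3, −2), r² = 18. Distance² from centre to line = (1)²/2 = 1/2.
Since d² < r², the line cuts the circle twice.

secant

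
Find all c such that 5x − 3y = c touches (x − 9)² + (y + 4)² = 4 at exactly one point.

The line touches the circle iff its distance from (9, −4) is 2:
|5·9 − 3·(−4) − c| / √34 = 2
|c − (57)| = 2√34.

c = 57 ± 2√34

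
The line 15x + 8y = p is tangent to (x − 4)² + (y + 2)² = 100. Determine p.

For a tangent, require d(centre, line) = r = 10.
|15·4 + 8·(−2) − p| / √289 = 10
|p − (44)| = 10·17, so p = 214 or p = −126.

p = −126 or p = 214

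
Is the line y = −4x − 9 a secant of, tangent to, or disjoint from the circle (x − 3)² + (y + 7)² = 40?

secant

Substituting the line into the circle gives 17x² + 10x − 27 = 0.
Δ = 100 − (−1836) = 1936.
Two real roots: the line is a secant.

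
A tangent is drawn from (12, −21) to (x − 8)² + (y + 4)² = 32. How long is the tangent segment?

√273

With centre O = (8, −4), |OP|² = 305 and r² = 32.
By the tangent–radius right angle, tangent length = √(|PO|² − r²) = √273.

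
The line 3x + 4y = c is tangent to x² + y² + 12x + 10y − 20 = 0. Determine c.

For a tangent, require d(centre, line) = r = 9.
|3·(−6) + 4·(−5) − c| / √25 = 9
|c − (−38)| = 9·5, so c = 7 or c = −83.

c = −83 or c = 7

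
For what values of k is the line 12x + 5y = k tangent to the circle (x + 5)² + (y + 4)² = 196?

For a tangent, require d(centre, line) = r = 14.
|12·(−5) + 5·(−4) − k| / √169 = 14
|k − (−80)| = 14·13, so k = 102 or k = −262.

k = −262 or k = 102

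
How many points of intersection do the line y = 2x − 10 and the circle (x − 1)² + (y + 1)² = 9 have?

0

Substituting the line into the circle gives 5x² − 38x + 73 = 0.
Δ = 1444 − 1460 = −16.
No real roots: the line does not meet the circle.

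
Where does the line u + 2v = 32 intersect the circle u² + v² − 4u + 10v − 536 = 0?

Substitute v = (32 − u)/2:
5u² − 100u − 480 = 0  ⟹  u² − 20u − 96 = 0
u = 24 or u = −4, giving (24, 4) and (−4, 18).

(−4, 18) and (24, 4)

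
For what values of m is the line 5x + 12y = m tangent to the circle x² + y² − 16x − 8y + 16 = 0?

m = −16 or m = 192

The line touches the circle iff its distance from (8, 4) is 8:
|5·8 + 12·4 − m| / √169 = 8
|m − (88)| = 8·13, so m = 192 or m = −16.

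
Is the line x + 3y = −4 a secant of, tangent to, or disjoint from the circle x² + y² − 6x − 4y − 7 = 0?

secant

Centre (3, 2), r² = 20. Distance² from centre to line = (13)²/10 = 169/10.
Since d² < r², the line cuts the circle twice.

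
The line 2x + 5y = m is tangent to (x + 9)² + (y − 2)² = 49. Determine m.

The line touches the circle iff its distance from (−9, 2) is 7:
|2·(−9) + 5·2 − m| / √29 = 7
|m − (−8)| = 7√29.

m = −8 ± 7√29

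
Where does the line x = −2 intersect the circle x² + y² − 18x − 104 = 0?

The line gives x = −2. Substituting into the circle:
y² − 64 = 0
y = 8 or y = −8, giving (−2, 8) and (−2, −8).

(−2, −8) and (−2, 8)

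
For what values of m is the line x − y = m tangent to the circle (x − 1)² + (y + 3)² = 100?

m = 4 ± 10√2

For a tangent, require d(centre, line) = r = 10.
|1·1 − 1·(−3) − m| / √2 = 10
|m − (4)| = 10√2.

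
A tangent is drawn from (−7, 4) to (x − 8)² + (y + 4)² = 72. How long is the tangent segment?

√217

Centre (8, −4), r² = 72. |PO|² = (−15)² + (8)² = 289.
Power of the point: PT² = |PO|² − r² = 217, so PT = √217.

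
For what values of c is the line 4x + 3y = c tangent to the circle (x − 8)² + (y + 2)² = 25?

c = 1 or c = 51

Tangency holds when the distance from the centre (8, −2) to the line equals the radius 5:
|4·8 + 3·(−2) − c| / √25 = 5
|c − (26)| = 5·5, so c = 51 or c = 1.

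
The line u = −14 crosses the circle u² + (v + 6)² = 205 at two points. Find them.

(−14, −9) and (−14, −3)

The line gives u = −14. Substituting into the circle:
v² + 12v + 27 = 0
v = −3 or v = −9, giving (−14, −3) and (−14, −9).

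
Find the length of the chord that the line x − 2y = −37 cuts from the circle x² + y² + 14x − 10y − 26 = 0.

Centre (−7, 5), r² = 100. Perpendicular distance d from centre to line = |20| / √5 = 20/√5.
Chord = 2√(r² − d²) = 2·√(20) = 4√5.

4√5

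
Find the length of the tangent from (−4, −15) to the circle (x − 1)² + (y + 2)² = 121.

√73

With centre O = (1, −2), |OP|² = 194 and r² = 121.
The tangent meets the radius at right angles, so tangent² = |PO|² − r² = 194 − 121 = 73.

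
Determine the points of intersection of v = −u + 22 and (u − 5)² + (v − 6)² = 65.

Express v = −u + 22 and substitute into the circle:
2u² − 42u + 216 = 0  ⟹  u² − 21u + 108 = 0
u = 12 or u = 9, giving (12, 10) and (9, 13).

(9, 13) and (12, 10)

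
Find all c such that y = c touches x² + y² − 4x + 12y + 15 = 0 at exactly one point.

c = −11 or c = −1

The line touches the circle iff its distance from (2, −6) is 5:
|0·2 + 1·(−6) − c| / √1 = 5
|c − (−6)| = 5, so c = −1 or c = −11.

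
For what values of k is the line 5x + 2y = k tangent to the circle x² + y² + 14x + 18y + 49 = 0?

The line touches the circle iff its distance from (−7, −9) is 9:
|5·(−7) + 2·(−9) − k| / √29 = 9
|k − (−53)| = 9√29.

k = −53 ± 9√29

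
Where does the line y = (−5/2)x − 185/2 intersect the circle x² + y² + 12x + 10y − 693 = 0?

(−33, −10) and (−29, −20)

Express y = (−185 − 5x)/2 and substitute into the circle:
29x² + 1798x + 27753 = 0  ⟹  x² + 62x + 957 = 0
x = −29 or x = −33, giving (−29, −20) and (−33, −10).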